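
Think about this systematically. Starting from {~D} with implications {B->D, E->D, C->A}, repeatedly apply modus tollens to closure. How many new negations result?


Initial negated facts: {~D}
Apply modus tollens to closure:
  ~D and B->D  =>  ~B
  ~D and E->D  =>  ~E
Final negated: {~B, ~D, ~E}
New negations: {~B, ~E}
Count = 2

2


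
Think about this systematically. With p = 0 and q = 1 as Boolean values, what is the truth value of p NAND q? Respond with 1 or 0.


p = 0, q = 1
Operation: p NAND q
Evaluate: 0 NAND 1 = 1

1


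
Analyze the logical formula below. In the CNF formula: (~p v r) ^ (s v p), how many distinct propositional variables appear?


Identify each variable that appears in the formula.
Variables found: p, r, s
Count = 3

3


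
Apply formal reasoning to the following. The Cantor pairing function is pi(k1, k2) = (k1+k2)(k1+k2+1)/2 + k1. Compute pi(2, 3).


k1 + k2 = 5
(k1+k2)(k1+k2+1)/2 = 5 * 6 / 2 = 15
pi = 15 + 2 = 17

17


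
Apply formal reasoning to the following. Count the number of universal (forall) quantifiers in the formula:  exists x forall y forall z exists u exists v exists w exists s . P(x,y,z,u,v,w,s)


Quantifier prefix: exists x forall y forall z exists u exists v exists w exists s
Mark each quantifier type:
  E U U E E E E
Universal count = 2, Existential count = 5
Asked for universal (forall) quantifiers: 2

2


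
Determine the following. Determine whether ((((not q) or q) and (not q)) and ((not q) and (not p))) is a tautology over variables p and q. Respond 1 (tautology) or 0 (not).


Check all 4 assignments:
p=0, q=0: 1
p=0, q=1: 0
p=1, q=0: 0
p=1, q=1: 0
Satisfying count = 1/4.
Tautology iff count = 4: no.

0


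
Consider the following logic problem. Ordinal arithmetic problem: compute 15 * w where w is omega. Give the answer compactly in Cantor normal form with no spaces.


Compute 15 * w.
Ordinal * is associative and left-distributive over +, but NOT commutative; for finite n>1, n*w = w but w*n stays w*n.
For finite n>0, n * w = sup{n*k : k<w} = w. So 15 * w = w.
Result = w

w


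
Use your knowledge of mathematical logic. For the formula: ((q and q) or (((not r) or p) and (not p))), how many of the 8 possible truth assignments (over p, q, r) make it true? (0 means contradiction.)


Check all 8 assignments:
p=0, q=0, r=0: 1
p=0, q=0, r=1: 0
p=0, q=1, r=0: 1
p=0, q=1, r=1: 1
p=1, q=0, r=0: 0
p=1, q=0, r=1: 0
p=1, q=1, r=0: 1
p=1, q=1, r=1: 1
Count of True = 5

5


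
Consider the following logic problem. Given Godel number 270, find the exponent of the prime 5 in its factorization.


Factorize 270 by dividing by 5 repeatedly.
Division steps: 5 divides 270 exactly 1 time(s).
Exponent of 5 = 1

1


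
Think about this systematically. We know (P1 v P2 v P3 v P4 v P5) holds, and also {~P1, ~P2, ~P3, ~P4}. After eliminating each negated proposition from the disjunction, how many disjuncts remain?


Original disjuncts (5): P1, P2, P3, P4, P5
Negated (eliminate): ~P1, ~P2, ~P3, ~P4
Remaining disjuncts: P5
Count = 5 - 4 = 1

1


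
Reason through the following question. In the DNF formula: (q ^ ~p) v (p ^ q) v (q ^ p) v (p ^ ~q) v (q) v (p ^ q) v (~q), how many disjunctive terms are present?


A DNF formula is a disjunction of terms (conjunctions).
Terms are separated by v.
Counting the disjuncts: 7 terms.

7


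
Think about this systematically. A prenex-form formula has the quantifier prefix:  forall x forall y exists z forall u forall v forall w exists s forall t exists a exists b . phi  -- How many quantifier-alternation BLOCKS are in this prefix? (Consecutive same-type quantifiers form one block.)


Quantifier-type sequence: A A E A A A E A E E  (A=forall, E=exists)
Group into maximal same-type runs:
  Ax2 | Ex1 | Ax3 | Ex1 | Ax1 | Ex2
Number of blocks = 6

6


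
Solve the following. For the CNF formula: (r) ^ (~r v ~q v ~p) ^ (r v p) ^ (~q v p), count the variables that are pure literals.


Check each variable for pure literal status:
p: mixed (not pure)
q: pure negative
r: mixed (not pure)
Pure literal count = 1

1


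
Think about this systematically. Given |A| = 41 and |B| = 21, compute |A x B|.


The Cartesian product A x B contains all ordered pairs (a, b).
|A x B| = |A| * |B| = 41 * 21 = 861

861


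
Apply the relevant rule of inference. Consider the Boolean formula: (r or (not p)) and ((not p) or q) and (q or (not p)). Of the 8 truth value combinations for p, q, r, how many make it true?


Evaluate all 8 assignments for p, q, r:
p=0, q=0, r=0: 1
p=0, q=0, r=1: 1
p=0, q=1, r=0: 1
p=0, q=1, r=1: 1
p=1, q=0, r=0: 0
p=1, q=0, r=1: 0
p=1, q=1, r=0: 0
p=1, q=1, r=1: 1
Satisfying count = 5

5


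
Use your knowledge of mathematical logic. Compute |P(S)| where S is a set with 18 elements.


The power set of a set with n elements has 2^n elements.
|P(S)| = 2^18 = 262144

262144


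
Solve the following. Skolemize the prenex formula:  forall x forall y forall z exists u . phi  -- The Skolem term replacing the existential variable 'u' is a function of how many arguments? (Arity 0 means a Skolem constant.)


Quantifier prefix: forall x forall y forall z exists u
'u' is existentially quantified at position 4.
Universal variables preceding it: x, y, z
Skolem function arity = 3

3


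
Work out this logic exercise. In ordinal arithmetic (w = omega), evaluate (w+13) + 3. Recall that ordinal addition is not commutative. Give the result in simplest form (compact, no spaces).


Compute (w+13) + 3.
Ordinal + is associative but NOT commutative; for finite n>0, n + w = w but w + n stays w+n.
By associativity: (w+13) + 3 = w + (13+3) = w+16.
Result = w+16

w+16


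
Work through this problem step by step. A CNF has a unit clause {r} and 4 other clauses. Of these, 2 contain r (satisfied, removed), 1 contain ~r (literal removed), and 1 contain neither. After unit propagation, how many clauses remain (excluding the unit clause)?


Satisfied (removed): 2
Shortened (remain): 1
Unchanged (remain): 1
Remaining = 1 + 1 = 2

2


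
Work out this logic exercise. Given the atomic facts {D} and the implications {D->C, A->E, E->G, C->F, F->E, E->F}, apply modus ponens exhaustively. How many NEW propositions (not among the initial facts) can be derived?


Initial facts: {D}
Apply modus ponens to closure:
  D and D->C  =>  C
  C and C->F  =>  F
  F and F->E  =>  E
  E and E->G  =>  G
Final known: {C, D, E, F, G}
New propositions: {C, E, F, G}
Count = 4

4


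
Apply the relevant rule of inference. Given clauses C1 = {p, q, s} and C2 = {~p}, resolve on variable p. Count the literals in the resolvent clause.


Remove p from C1 and ~p from C2.
C1 remainder: {q, s}
C2 remainder: {}
Union (resolvent): {q, s}
Resolvent has 2 literal(s).

2


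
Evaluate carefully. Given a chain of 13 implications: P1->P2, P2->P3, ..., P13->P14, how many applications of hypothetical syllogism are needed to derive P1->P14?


With 13 implications in a chain connecting 14 propositions:
P1->P2, P2->P3, ..., P13->P14
Steps needed = (number of implications) - 1 = 13 - 1 = 12

12


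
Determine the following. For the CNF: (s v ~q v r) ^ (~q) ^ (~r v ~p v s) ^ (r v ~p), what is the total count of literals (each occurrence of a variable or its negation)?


Counting literals in each clause:
Clause 1: 3 literal(s)
Clause 2: 1 literal(s)
Clause 3: 3 literal(s)
Clause 4: 2 literal(s)
Total = 9

9


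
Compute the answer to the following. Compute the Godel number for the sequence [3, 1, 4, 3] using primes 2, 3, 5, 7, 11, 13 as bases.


Encode each element as an exponent of the corresponding prime:
  2^3 = 8
  3^1 = 3
  5^4 = 625
  7^3 = 343
Product = 8 * 3 * 625 * 343 = 5145000

5145000


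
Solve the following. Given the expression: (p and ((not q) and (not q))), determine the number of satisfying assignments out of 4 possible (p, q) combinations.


Check all 4 assignments:
p=0, q=0: 0
p=0, q=1: 0
p=1, q=0: 1
p=1, q=1: 0
Count of True = 1

1


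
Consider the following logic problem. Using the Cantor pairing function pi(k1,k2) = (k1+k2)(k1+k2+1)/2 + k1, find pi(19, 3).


k1 + k2 = 22
(k1+k2)(k1+k2+1)/2 = 22 * 23 / 2 = 253
pi = 253 + 19 = 272

272


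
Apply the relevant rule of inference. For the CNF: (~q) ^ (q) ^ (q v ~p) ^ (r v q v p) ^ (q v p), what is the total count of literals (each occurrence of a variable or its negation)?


Counting literals in each clause:
Clause 1: 1 literal(s)
Clause 2: 1 literal(s)
Clause 3: 2 literal(s)
Clause 4: 3 literal(s)
Clause 5: 2 literal(s)
Total = 9

9


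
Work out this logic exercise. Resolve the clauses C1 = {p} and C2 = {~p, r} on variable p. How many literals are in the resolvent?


Remove p from C1 and ~p from C2.
C1 remainder: {}
C2 remainder: {r}
Union (resolvent): {r}
Resolvent has 1 literal(s).

1


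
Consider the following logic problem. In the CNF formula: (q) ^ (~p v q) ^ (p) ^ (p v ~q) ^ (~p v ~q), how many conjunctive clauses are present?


A CNF formula is a conjunction of clauses.
Clauses are separated by ^.
Counting the conjuncts: 5 clauses.

5


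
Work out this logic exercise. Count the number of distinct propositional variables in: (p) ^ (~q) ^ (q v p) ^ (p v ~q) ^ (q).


Identify each variable that appears in the formula.
Variables found: p, q
Count = 2

2


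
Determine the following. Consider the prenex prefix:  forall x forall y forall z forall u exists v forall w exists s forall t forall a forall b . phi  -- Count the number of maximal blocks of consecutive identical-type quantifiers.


Quantifier-type sequence: A A A A E A E A A A  (A=forall, E=exists)
Group into maximal same-type runs:
  Ax4 | Ex1 | Ax1 | Ex1 | Ax3
Number of blocks = 5

5


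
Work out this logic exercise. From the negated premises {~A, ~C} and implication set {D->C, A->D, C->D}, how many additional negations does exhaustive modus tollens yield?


Initial negated facts: {~A, ~C}
Apply modus tollens to closure:
  ~C and D->C  =>  ~D
Final negated: {~A, ~C, ~D}
New negations: {~D}
Count = 1

1


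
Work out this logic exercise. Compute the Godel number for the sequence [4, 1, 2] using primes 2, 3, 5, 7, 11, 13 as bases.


Encode each element as an exponent of the corresponding prime:
  2^4 = 16
  3^1 = 3
  5^2 = 25
Product = 16 * 3 * 25 = 1200

1200


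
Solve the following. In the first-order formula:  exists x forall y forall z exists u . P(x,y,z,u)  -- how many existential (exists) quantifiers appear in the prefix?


Quantifier prefix: exists x forall y forall z exists u
Mark each quantifier type:
  E U U E
Universal count = 2, Existential count = 2
Asked for existential (exists) quantifiers: 2

2


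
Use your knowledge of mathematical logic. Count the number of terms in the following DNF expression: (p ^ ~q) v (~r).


A DNF formula is a disjunction of terms (conjunctions).
Terms are separated by v.
Counting the disjuncts: 2 terms.

2


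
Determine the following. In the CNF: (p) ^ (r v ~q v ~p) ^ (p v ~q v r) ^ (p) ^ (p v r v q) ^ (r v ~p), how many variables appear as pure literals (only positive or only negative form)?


Check each variable for pure literal status:
p: mixed (not pure)
q: mixed (not pure)
r: pure positive
Pure literal count = 1

1


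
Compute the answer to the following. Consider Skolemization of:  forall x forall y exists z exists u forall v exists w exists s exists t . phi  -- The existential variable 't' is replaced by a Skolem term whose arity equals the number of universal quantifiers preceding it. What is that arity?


Quantifier prefix: forall x forall y exists z exists u forall v exists w exists s exists t
't' is existentially quantified at position 8.
Universal variables preceding it: x, y, v
Skolem function arity = 3

3


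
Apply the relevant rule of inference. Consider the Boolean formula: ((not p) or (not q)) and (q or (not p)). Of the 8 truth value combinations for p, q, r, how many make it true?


Evaluate all 8 assignments for p, q, r:
p=0, q=0, r=0: 1
p=0, q=0, r=1: 1
p=0, q=1, r=0: 1
p=0, q=1, r=1: 1
p=1, q=0, r=0: 0
p=1, q=0, r=1: 0
p=1, q=1, r=0: 0
p=1, q=1, r=1: 0
Satisfying count = 4

4


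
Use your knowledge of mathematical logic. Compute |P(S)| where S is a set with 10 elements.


The power set of a set with n elements has 2^n elements.
|P(S)| = 2^10 = 1024

1024


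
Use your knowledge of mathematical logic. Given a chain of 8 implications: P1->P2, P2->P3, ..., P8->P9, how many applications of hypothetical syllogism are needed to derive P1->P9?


With 8 implications in a chain connecting 9 propositions:
P1->P2, P2->P3, ..., P8->P9
Steps needed = (number of implications) - 1 = 8 - 1 = 7

7


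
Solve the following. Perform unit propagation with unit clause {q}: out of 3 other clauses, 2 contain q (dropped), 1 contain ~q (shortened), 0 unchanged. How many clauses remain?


Satisfied (removed): 2
Shortened (remain): 1
Unchanged (remain): 0
Remaining = 1 + 0 = 1

1


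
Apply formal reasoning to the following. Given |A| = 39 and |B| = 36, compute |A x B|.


The Cartesian product A x B contains all ordered pairs (a, b).
|A x B| = |A| * |B| = 39 * 36 = 1404

1404


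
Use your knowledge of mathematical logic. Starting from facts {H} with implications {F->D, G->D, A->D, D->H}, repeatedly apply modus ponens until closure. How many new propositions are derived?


Initial facts: {H}
Apply modus ponens to closure:
  (no implication fires)
Final known: {H}
New propositions: {(none)}
Count = 0

0


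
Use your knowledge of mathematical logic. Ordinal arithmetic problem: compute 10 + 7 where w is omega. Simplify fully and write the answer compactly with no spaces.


Compute 10 + 7.
Ordinal + is associative but NOT commutative; for finite n>0, n + w = w but w + n stays w+n.
Both operands finite; ordinal + agrees with natural +: 10 + 7 = 17.
Result = 17

17


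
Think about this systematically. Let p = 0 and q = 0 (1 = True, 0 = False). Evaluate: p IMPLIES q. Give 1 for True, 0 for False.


p = 0, q = 0
Operation: p IMPLIES q
Evaluate: 0 IMPLIES 0 = 1

1


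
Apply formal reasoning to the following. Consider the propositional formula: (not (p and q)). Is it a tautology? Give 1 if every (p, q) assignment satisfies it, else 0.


Check all 4 assignments:
p=0, q=0: 1
p=0, q=1: 1
p=1, q=0: 1
p=1, q=1: 0
Satisfying count = 3/4.
Tautology iff count = 4: no.

0


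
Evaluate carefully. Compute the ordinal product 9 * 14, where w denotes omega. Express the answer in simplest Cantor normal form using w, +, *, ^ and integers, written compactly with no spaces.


Compute 9 * 14.
Ordinal * is associative and left-distributive over +, but NOT commutative; for finite n>1, n*w = w but w*n stays w*n.
Both finite; ordinal * agrees with natural *: 9 * 14 = 126.
Result = 126

126


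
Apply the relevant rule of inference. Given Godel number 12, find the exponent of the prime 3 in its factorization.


Factorize 12 by dividing by 3 repeatedly.
Division steps: 3 divides 12 exactly 1 time(s).
Exponent of 3 = 1

1


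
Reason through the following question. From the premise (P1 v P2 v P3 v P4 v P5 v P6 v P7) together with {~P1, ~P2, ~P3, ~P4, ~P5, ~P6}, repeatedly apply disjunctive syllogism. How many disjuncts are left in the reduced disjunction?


Original disjuncts (7): P1, P2, P3, P4, P5, P6, P7
Negated (eliminate): ~P1, ~P2, ~P3, ~P4, ~P5, ~P6
Remaining disjuncts: P7
Count = 7 - 6 = 1

1


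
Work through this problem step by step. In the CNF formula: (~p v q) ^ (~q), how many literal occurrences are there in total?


Counting literals in each clause:
Clause 1: 2 literal(s)
Clause 2: 1 literal(s)
Total = 3

3


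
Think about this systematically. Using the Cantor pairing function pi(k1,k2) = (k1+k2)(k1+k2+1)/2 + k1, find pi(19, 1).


k1 + k2 = 20
(k1+k2)(k1+k2+1)/2 = 20 * 21 / 2 = 210
pi = 210 + 19 = 229

229


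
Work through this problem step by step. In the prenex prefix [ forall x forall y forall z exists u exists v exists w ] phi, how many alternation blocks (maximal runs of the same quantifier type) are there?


Quantifier-type sequence: A A A E E E  (A=forall, E=exists)
Group into maximal same-type runs:
  Ax3 | Ex3
Number of blocks = 2

2


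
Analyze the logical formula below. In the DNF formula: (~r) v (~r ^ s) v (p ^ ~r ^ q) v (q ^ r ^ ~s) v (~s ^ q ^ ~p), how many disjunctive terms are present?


A DNF formula is a disjunction of terms (conjunctions).
Terms are separated by v.
Counting the disjuncts: 5 terms.

5


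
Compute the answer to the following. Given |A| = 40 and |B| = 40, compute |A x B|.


The Cartesian product A x B contains all ordered pairs (a, b).
|A x B| = |A| * |B| = 40 * 40 = 1600

1600


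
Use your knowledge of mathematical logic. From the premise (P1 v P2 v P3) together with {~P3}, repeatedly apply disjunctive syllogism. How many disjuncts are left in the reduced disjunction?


Original disjuncts (3): P1, P2, P3
Negated (eliminate): ~P3
Remaining disjuncts: P1, P2
Count = 3 - 1 = 2

2


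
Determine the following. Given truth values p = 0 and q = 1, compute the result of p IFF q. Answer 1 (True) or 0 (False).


p = 0, q = 1
Operation: p IFF q
Evaluate: 0 IFF 1 = 0

0


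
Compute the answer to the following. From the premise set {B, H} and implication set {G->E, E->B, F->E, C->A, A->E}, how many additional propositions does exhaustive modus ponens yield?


Initial facts: {B, H}
Apply modus ponens to closure:
  (no implication fires)
Final known: {B, H}
New propositions: {(none)}
Count = 0

0


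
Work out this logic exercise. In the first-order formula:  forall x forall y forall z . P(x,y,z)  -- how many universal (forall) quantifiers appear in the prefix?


Quantifier prefix: forall x forall y forall z
Mark each quantifier type:
  U U U
Universal count = 3, Existential count = 0
Asked for universal (forall) quantifiers: 3

3


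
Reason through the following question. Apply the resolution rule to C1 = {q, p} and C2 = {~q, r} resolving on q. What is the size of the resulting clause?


Remove q from C1 and ~q from C2.
C1 remainder: {p}
C2 remainder: {r}
Union (resolvent): {p, r}
Resolvent has 2 literal(s).

2


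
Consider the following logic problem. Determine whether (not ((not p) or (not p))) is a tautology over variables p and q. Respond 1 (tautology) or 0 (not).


Check all 4 assignments:
p=0, q=0: 0
p=0, q=1: 0
p=1, q=0: 1
p=1, q=1: 1
Satisfying count = 2/4.
Tautology iff count = 4: no.

0


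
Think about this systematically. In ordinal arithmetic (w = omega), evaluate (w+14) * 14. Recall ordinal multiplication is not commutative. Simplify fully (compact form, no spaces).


Compute (w+14) * 14.
Ordinal * is associative and left-distributive over +, but NOT commutative; for finite n>1, n*w = w but w*n stays w*n.
(w+14) * 14 = (w+14) repeated 14 times. Each intermediate +14 is absorbed by the following w; only the last survives: w*14+14.
Result = w*14+14

w*14+14


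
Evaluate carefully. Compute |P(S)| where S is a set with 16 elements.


The power set of a set with n elements has 2^n elements.
|P(S)| = 2^16 = 65536

65536


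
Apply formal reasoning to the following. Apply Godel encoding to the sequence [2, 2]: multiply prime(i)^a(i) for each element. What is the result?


Encode each element as an exponent of the corresponding prime:
  2^2 = 4
  3^2 = 9
Product = 4 * 9 = 36

36


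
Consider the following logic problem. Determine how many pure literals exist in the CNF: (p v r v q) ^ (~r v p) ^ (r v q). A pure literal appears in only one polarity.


Check each variable for pure literal status:
p: pure positive
q: pure positive
r: mixed (not pure)
Pure literal count = 2

2


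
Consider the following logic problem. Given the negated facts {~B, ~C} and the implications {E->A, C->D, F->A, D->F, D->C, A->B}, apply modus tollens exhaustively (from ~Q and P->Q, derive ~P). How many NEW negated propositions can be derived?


Initial negated facts: {~B, ~C}
Apply modus tollens to closure:
  ~C and D->C  =>  ~D
  ~B and A->B  =>  ~A
  ~A and E->A  =>  ~E
  ~A and F->A  =>  ~F
Final negated: {~A, ~B, ~C, ~D, ~E, ~F}
New negations: {~A, ~D, ~E, ~F}
Count = 4

4


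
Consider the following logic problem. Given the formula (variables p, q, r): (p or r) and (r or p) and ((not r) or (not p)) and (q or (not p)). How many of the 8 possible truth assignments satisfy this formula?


Evaluate all 8 assignments for p, q, r:
p=0, q=0, r=0: 0
p=0, q=0, r=1: 1
p=0, q=1, r=0: 0
p=0, q=1, r=1: 1
p=1, q=0, r=0: 0
p=1, q=0, r=1: 0
p=1, q=1, r=0: 1
p=1, q=1, r=1: 0
Satisfying count = 3

3


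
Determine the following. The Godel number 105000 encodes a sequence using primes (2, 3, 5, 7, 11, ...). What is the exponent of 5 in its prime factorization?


Factorize 105000 by dividing by 5 repeatedly.
Division steps: 5 divides 105000 exactly 4 time(s).
Exponent of 5 = 4

4


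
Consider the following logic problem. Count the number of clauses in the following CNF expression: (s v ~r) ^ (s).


A CNF formula is a conjunction of clauses.
Clauses are separated by ^.
Counting the conjuncts: 2 clauses.

2


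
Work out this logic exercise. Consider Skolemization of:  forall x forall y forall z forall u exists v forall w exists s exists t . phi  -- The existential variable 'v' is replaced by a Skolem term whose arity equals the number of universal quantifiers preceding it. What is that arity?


Quantifier prefix: forall x forall y forall z forall u exists v forall w exists s exists t
'v' is existentially quantified at position 5.
Universal variables preceding it: x, y, z, u
Skolem function arity = 4

4


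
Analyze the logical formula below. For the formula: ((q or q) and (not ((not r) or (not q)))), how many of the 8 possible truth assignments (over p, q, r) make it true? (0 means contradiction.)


Check all 8 assignments:
p=0, q=0, r=0: 0
p=0, q=0, r=1: 0
p=0, q=1, r=0: 0
p=0, q=1, r=1: 1
p=1, q=0, r=0: 0
p=1, q=0, r=1: 0
p=1, q=1, r=0: 0
p=1, q=1, r=1: 1
Count of True = 2

2


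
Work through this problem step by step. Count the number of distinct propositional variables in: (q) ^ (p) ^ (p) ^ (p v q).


Identify each variable that appears in the formula.
Variables found: p, q
Count = 2

2


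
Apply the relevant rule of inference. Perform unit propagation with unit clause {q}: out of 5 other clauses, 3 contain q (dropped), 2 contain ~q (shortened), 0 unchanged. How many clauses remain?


Satisfied (removed): 3
Shortened (remain): 2
Unchanged (remain): 0
Remaining = 2 + 0 = 2

2


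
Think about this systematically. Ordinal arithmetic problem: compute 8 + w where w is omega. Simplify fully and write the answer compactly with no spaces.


Compute 8 + w.
Ordinal + is associative but NOT commutative; for finite n>0, n + w = w but w + n stays w+n.
Any finite left addend is absorbed by w on the right: 8 + w = w.
Result = w

w


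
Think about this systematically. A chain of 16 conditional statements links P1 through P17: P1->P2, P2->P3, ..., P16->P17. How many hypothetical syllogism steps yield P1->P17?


With 16 implications in a chain connecting 17 propositions:
P1->P2, P2->P3, ..., P16->P17
Steps needed = (number of implications) - 1 = 16 - 1 = 15

15


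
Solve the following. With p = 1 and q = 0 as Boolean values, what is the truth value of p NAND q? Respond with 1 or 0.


p = 1, q = 0
Operation: p NAND q
Evaluate: 1 NAND 0 = 1

1


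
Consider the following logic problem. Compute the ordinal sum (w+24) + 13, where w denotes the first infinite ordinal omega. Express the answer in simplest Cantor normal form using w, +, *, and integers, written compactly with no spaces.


Compute (w+24) + 13.
Ordinal + is associative but NOT commutative; for finite n>0, n + w = w but w + n stays w+n.
By associativity: (w+24) + 13 = w + (24+13) = w+37.
Result = w+37

w+37


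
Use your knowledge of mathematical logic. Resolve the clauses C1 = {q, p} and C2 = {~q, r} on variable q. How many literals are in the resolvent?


Remove q from C1 and ~q from C2.
C1 remainder: {p}
C2 remainder: {r}
Union (resolvent): {p, r}
Resolvent has 2 literal(s).

2


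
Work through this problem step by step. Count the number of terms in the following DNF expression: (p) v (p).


A DNF formula is a disjunction of terms (conjunctions).
Terms are separated by v.
Counting the disjuncts: 2 terms.

2


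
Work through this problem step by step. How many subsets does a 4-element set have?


The power set of a set with n elements has 2^n elements.
|P(S)| = 2^4 = 16

16


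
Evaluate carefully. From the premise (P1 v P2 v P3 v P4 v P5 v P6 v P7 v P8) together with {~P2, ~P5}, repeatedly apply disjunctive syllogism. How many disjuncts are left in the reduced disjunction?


Original disjuncts (8): P1, P2, P3, P4, P5, P6, P7, P8
Negated (eliminate): ~P2, ~P5
Remaining disjuncts: P1, P3, P4, P6, P7, P8
Count = 8 - 2 = 6

6


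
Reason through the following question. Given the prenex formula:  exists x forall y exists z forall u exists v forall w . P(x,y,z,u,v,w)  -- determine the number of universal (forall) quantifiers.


Quantifier prefix: exists x forall y exists z forall u exists v forall w
Mark each quantifier type:
  E U E U E U
Universal count = 3, Existential count = 3
Asked for universal (forall) quantifiers: 3

3


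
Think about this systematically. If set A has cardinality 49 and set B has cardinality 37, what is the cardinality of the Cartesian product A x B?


The Cartesian product A x B contains all ordered pairs (a, b).
|A x B| = |A| * |B| = 49 * 37 = 1813

1813


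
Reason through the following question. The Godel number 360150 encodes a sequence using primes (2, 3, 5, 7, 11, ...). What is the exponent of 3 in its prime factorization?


Factorize 360150 by dividing by 3 repeatedly.
Division steps: 3 divides 360150 exactly 1 time(s).
Exponent of 3 = 1

1


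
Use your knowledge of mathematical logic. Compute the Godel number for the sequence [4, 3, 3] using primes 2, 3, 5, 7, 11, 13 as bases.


Encode each element as an exponent of the corresponding prime:
  2^4 = 16
  3^3 = 27
  5^3 = 125
Product = 16 * 27 * 125 = 54000

54000


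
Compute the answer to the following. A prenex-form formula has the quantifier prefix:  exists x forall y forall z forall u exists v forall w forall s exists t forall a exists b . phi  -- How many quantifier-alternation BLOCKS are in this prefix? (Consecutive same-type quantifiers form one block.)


Quantifier-type sequence: E A A A E A A E A E  (A=forall, E=exists)
Group into maximal same-type runs:
  Ex1 | Ax3 | Ex1 | Ax2 | Ex1 | Ax1 | Ex1
Number of blocks = 7

7


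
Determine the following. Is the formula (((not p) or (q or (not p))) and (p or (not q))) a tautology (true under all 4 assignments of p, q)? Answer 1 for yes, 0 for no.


Check all 4 assignments:
p=0, q=0: 1
p=0, q=1: 0
p=1, q=0: 0
p=1, q=1: 1
Satisfying count = 2/4.
Tautology iff count = 4: no.

0


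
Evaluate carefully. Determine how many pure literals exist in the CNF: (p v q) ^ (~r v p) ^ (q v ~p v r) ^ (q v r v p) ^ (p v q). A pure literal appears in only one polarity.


Check each variable for pure literal status:
p: mixed (not pure)
q: pure positive
r: mixed (not pure)
Pure literal count = 1

1


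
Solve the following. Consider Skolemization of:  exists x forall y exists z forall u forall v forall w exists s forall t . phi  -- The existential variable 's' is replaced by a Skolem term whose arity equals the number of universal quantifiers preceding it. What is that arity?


Quantifier prefix: exists x forall y exists z forall u forall v forall w exists s forall t
's' is existentially quantified at position 7.
Universal variables preceding it: y, u, v, w
Skolem function arity = 4

4


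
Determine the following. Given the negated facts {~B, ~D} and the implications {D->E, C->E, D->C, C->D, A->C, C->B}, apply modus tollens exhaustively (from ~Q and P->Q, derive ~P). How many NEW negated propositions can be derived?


Initial negated facts: {~B, ~D}
Apply modus tollens to closure:
  ~D and C->D  =>  ~C
  ~C and A->C  =>  ~A
Final negated: {~A, ~B, ~C, ~D}
New negations: {~A, ~C}
Count = 2

2


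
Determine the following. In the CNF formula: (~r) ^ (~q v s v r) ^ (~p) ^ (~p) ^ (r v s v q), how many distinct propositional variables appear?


Identify each variable that appears in the formula.
Variables found: p, q, r, s
Count = 4

4


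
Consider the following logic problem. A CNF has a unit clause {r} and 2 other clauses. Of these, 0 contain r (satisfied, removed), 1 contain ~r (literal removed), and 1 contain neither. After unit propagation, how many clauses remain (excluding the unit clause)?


Satisfied (removed): 0
Shortened (remain): 1
Unchanged (remain): 1
Remaining = 1 + 1 = 2

2


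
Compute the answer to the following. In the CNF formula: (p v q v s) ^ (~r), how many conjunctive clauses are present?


A CNF formula is a conjunction of clauses.
Clauses are separated by ^.
Counting the conjuncts: 2 clauses.

2


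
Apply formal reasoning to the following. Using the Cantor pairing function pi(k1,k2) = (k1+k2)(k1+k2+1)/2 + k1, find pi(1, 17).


k1 + k2 = 18
(k1+k2)(k1+k2+1)/2 = 18 * 19 / 2 = 171
pi = 171 + 1 = 172

172


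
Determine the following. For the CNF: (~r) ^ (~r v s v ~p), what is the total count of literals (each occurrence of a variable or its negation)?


Counting literals in each clause:
Clause 1: 1 literal(s)
Clause 2: 3 literal(s)
Total = 4

4


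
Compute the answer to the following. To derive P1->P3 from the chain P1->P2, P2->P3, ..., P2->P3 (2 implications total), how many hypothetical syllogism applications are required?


With 2 implications in a chain connecting 3 propositions:
P1->P2, P2->P3, ..., P2->P3
Steps needed = (number of implications) - 1 = 2 - 1 = 1

1


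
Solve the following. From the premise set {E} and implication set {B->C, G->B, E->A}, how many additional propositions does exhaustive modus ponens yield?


Initial facts: {E}
Apply modus ponens to closure:
  E and E->A  =>  A
Final known: {A, E}
New propositions: {A}
Count = 1

1


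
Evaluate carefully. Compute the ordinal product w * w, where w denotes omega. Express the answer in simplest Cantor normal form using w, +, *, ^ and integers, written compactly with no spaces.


Compute w * w.
Ordinal * is associative and left-distributive over +, but NOT commutative; for finite n>1, n*w = w but w*n stays w*n.
w * w = w^2 by definition.
Result = w^2

w^2


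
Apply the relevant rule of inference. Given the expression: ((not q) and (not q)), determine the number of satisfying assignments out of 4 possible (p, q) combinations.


Check all 4 assignments:
p=0, q=0: 1
p=0, q=1: 0
p=1, q=0: 1
p=1, q=1: 0
Count of True = 2

2


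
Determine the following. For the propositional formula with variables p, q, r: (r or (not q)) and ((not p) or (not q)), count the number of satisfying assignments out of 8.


Evaluate all 8 assignments for p, q, r:
p=0, q=0, r=0: 1
p=0, q=0, r=1: 1
p=0, q=1, r=0: 0
p=0, q=1, r=1: 1
p=1, q=0, r=0: 1
p=1, q=0, r=1: 1
p=1, q=1, r=0: 0
p=1, q=1, r=1: 0
Satisfying count = 5

5


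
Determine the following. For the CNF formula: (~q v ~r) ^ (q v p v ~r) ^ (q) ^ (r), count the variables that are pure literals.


Check each variable for pure literal status:
p: pure positive
q: mixed (not pure)
r: mixed (not pure)
Pure literal count = 1

1


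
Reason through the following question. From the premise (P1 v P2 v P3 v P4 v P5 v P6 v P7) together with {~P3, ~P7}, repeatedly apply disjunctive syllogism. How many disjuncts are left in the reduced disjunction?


Original disjuncts (7): P1, P2, P3, P4, P5, P6, P7
Negated (eliminate): ~P3, ~P7
Remaining disjuncts: P1, P2, P4, P5, P6
Count = 7 - 2 = 5

5


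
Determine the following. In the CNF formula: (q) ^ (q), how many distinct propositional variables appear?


Identify each variable that appears in the formula.
Variables found: q
Count = 1

1


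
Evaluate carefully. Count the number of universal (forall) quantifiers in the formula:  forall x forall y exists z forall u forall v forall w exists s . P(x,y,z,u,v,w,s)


Quantifier prefix: forall x forall y exists z forall u forall v forall w exists s
Mark each quantifier type:
  U U E U U U E
Universal count = 5, Existential count = 2
Asked for universal (forall) quantifiers: 5

5


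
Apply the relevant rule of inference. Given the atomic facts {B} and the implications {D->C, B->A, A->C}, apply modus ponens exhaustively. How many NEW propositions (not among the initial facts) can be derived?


Initial facts: {B}
Apply modus ponens to closure:
  B and B->A  =>  A
  A and A->C  =>  C
Final known: {A, B, C}
New propositions: {A, C}
Count = 2

2


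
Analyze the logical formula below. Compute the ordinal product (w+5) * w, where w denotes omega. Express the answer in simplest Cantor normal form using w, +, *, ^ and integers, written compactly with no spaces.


Compute (w+5) * w.
Ordinal * is associative and left-distributive over +, but NOT commutative; for finite n>1, n*w = w but w*n stays w*n.
(w+5) * w = sup{(w+5)*k : k<w} = sup{w*k+5} = w^2 (the +5 tail is absorbed in the limit).
Result = w^2

w^2


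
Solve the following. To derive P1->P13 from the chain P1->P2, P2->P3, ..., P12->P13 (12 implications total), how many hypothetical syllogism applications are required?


With 12 implications in a chain connecting 13 propositions:
P1->P2, P2->P3, ..., P12->P13
Steps needed = (number of implications) - 1 = 12 - 1 = 11

11


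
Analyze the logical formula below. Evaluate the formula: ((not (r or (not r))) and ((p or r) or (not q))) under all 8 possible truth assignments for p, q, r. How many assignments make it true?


Check all 8 assignments:
p=0, q=0, r=0: 0
p=0, q=0, r=1: 0
p=0, q=1, r=0: 0
p=0, q=1, r=1: 0
p=1, q=0, r=0: 0
p=1, q=0, r=1: 0
p=1, q=1, r=0: 0
p=1, q=1, r=1: 0
Count of True = 0

0


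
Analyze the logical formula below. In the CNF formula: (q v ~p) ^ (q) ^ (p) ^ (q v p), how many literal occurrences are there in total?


Counting literals in each clause:
Clause 1: 2 literal(s)
Clause 2: 1 literal(s)
Clause 3: 1 literal(s)
Clause 4: 2 literal(s)
Total = 6

6


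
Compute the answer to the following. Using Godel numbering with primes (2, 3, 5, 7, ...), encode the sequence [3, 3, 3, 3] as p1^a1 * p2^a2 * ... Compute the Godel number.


Encode each element as an exponent of the corresponding prime:
  2^3 = 8
  3^3 = 27
  5^3 = 125
  7^3 = 343
Product = 8 * 27 * 125 * 343 = 9261000

9261000


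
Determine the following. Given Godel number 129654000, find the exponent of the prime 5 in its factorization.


Factorize 129654000 by dividing by 5 repeatedly.
Division steps: 5 divides 129654000 exactly 3 time(s).
Exponent of 5 = 3

3


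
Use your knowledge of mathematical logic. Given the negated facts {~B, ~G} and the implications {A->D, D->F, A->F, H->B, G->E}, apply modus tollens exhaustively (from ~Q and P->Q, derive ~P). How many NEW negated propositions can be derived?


Initial negated facts: {~B, ~G}
Apply modus tollens to closure:
  ~B and H->B  =>  ~H
Final negated: {~B, ~G, ~H}
New negations: {~H}
Count = 1

1


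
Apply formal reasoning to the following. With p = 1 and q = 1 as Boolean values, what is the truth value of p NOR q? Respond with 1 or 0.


p = 1, q = 1
Operation: p NOR q
Evaluate: 1 NOR 1 = 0

0


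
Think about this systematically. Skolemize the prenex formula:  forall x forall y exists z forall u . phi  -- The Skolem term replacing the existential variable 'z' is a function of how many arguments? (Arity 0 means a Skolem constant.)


Quantifier prefix: forall x forall y exists z forall u
'z' is existentially quantified at position 3.
Universal variables preceding it: x, y
Skolem function arity = 2

2


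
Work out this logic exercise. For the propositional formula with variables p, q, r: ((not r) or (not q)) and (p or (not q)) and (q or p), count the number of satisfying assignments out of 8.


Evaluate all 8 assignments for p, q, r:
p=0, q=0, r=0: 0
p=0, q=0, r=1: 0
p=0, q=1, r=0: 0
p=0, q=1, r=1: 0
p=1, q=0, r=0: 1
p=1, q=0, r=1: 1
p=1, q=1, r=0: 1
p=1, q=1, r=1: 0
Satisfying count = 3

3


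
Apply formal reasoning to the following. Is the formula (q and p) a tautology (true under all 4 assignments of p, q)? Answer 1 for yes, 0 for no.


Check all 4 assignments:
p=0, q=0: 0
p=0, q=1: 0
p=1, q=0: 0
p=1, q=1: 1
Satisfying count = 1/4.
Tautology iff count = 4: no.

0


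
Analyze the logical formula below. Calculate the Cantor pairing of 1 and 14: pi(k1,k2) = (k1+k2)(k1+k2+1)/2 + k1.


k1 + k2 = 15
(k1+k2)(k1+k2+1)/2 = 15 * 16 / 2 = 120
pi = 120 + 1 = 121

121


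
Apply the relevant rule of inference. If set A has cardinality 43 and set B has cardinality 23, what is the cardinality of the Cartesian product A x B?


The Cartesian product A x B contains all ordered pairs (a, b).
|A x B| = |A| * |B| = 43 * 23 = 989

989


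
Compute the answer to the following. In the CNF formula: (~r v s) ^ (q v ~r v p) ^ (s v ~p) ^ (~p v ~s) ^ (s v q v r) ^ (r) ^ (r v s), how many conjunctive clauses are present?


A CNF formula is a conjunction of clauses.
Clauses are separated by ^.
Counting the conjuncts: 7 clauses.

7


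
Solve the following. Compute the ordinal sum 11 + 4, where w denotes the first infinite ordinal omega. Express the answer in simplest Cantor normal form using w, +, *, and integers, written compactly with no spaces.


Compute 11 + 4.
Ordinal + is associative but NOT commutative; for finite n>0, n + w = w but w + n stays w+n.
Both operands finite; ordinal + agrees with natural +: 11 + 4 = 15.
Result = 15

15


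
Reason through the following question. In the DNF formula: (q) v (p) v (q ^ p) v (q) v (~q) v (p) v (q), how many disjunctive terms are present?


A DNF formula is a disjunction of terms (conjunctions).
Terms are separated by v.
Counting the disjuncts: 7 terms.

7


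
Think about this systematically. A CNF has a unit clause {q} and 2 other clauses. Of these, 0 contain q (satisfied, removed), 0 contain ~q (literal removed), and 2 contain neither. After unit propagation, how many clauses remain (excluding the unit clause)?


Satisfied (removed): 0
Shortened (remain): 0
Unchanged (remain): 2
Remaining = 0 + 2 = 2

2


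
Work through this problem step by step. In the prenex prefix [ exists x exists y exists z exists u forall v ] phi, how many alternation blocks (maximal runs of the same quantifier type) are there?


Quantifier-type sequence: E E E E A  (A=forall, E=exists)
Group into maximal same-type runs:
  Ex4 | Ax1
Number of blocks = 2

2


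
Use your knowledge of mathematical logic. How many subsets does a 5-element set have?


The power set of a set with n elements has 2^n elements.
|P(S)| = 2^5 = 32

32


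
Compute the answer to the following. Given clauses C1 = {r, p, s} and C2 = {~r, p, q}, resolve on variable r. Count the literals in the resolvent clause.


Remove r from C1 and ~r from C2.
C1 remainder: {p, s}
C2 remainder: {p, q}
Union (resolvent): {p, q, s}
Resolvent has 3 literal(s).

3


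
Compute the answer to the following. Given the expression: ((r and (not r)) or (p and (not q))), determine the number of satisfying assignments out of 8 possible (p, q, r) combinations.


Check all 8 assignments:
p=0, q=0, r=0: 0
p=0, q=0, r=1: 0
p=0, q=1, r=0: 0
p=0, q=1, r=1: 0
p=1, q=0, r=0: 1
p=1, q=0, r=1: 1
p=1, q=1, r=0: 0
p=1, q=1, r=1: 0
Count of True = 2

2


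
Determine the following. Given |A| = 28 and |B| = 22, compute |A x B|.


The Cartesian product A x B contains all ordered pairs (a, b).
|A x B| = |A| * |B| = 28 * 22 = 616

616


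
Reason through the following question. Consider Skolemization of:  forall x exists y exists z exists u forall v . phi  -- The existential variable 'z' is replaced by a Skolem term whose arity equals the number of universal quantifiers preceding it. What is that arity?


Quantifier prefix: forall x exists y exists z exists u forall v
'z' is existentially quantified at position 3.
Universal variables preceding it: x
Skolem function arity = 1

1
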